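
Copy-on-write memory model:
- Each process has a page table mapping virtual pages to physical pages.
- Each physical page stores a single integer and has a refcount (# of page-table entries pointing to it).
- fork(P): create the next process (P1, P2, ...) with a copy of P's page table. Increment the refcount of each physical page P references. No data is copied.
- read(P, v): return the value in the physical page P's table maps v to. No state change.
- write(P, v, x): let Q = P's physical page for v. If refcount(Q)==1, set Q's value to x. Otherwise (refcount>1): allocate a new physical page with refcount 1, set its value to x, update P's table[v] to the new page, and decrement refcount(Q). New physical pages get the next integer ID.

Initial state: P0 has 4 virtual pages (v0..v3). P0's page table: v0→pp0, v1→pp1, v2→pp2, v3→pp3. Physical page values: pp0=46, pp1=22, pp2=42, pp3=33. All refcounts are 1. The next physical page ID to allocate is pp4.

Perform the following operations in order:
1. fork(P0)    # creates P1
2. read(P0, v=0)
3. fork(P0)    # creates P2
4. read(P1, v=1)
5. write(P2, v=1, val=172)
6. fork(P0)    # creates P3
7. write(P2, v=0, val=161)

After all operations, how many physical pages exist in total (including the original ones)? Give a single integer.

Op 1: fork(P0) -> P1. 4 ppages; refcounts: pp0:2 pp1:2 pp2:2 pp3:2
Op 2: read(P0, v0) -> 46. No state change.
Op 3: fork(P0) -> P2. 4 ppages; refcounts: pp0:3 pp1:3 pp2:3 pp3:3
Op 4: read(P1, v1) -> 22. No state change.
Op 5: write(P2, v1, 172). refcount(pp1)=3>1 -> COPY to pp4. 5 ppages; refcounts: pp0:3 pp1:2 pp2:3 pp3:3 pp4:1
Op 6: fork(P0) -> P3. 5 ppages; refcounts: pp0:4 pp1:3 pp2:4 pp3:4 pp4:1
Op 7: write(P2, v0, 161). refcount(pp0)=4>1 -> COPY to pp5. 6 ppages; refcounts: pp0:3 pp1:3 pp2:4 pp3:4 pp4:1 pp5:1

Answer: 6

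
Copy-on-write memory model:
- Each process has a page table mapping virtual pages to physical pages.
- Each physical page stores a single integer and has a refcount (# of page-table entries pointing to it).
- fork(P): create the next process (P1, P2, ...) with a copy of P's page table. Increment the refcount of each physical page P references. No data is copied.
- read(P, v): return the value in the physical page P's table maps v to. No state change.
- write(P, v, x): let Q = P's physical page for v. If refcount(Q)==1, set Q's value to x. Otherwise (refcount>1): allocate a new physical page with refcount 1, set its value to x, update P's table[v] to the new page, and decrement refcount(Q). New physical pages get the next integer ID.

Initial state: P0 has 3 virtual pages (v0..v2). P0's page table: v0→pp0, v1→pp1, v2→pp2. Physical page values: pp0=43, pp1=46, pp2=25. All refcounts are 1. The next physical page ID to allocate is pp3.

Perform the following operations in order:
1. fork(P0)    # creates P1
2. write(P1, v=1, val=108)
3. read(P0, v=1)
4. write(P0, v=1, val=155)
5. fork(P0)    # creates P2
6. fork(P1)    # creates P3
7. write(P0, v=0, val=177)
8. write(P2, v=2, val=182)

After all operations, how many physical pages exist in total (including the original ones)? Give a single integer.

Answer: 6

Derivation:
Op 1: fork(P0) -> P1. 3 ppages; refcounts: pp0:2 pp1:2 pp2:2
Op 2: write(P1, v1, 108). refcount(pp1)=2>1 -> COPY to pp3. 4 ppages; refcounts: pp0:2 pp1:1 pp2:2 pp3:1
Op 3: read(P0, v1) -> 46. No state change.
Op 4: write(P0, v1, 155). refcount(pp1)=1 -> write in place. 4 ppages; refcounts: pp0:2 pp1:1 pp2:2 pp3:1
Op 5: fork(P0) -> P2. 4 ppages; refcounts: pp0:3 pp1:2 pp2:3 pp3:1
Op 6: fork(P1) -> P3. 4 ppages; refcounts: pp0:4 pp1:2 pp2:4 pp3:2
Op 7: write(P0, v0, 177). refcount(pp0)=4>1 -> COPY to pp4. 5 ppages; refcounts: pp0:3 pp1:2 pp2:4 pp3:2 pp4:1
Op 8: write(P2, v2, 182). refcount(pp2)=4>1 -> COPY to pp5. 6 ppages; refcounts: pp0:3 pp1:2 pp2:3 pp3:2 pp4:1 pp5:1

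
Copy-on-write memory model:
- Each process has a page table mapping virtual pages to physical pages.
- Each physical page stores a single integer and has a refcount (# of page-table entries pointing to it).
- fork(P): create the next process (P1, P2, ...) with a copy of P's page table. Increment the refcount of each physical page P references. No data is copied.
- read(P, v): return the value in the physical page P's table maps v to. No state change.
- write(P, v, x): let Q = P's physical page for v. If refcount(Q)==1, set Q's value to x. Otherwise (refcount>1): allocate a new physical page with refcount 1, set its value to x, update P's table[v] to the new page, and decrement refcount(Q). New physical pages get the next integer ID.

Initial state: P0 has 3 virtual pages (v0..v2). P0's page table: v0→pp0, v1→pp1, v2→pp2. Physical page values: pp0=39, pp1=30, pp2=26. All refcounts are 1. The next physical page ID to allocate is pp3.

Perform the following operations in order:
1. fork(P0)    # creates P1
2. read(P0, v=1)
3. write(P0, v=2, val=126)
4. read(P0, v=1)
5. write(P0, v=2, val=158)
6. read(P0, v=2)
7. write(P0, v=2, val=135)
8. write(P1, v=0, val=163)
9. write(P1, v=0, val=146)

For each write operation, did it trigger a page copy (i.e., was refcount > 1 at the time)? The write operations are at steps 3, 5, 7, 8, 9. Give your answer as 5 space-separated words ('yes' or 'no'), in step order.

Op 1: fork(P0) -> P1. 3 ppages; refcounts: pp0:2 pp1:2 pp2:2
Op 2: read(P0, v1) -> 30. No state change.
Op 3: write(P0, v2, 126). refcount(pp2)=2>1 -> COPY to pp3. 4 ppages; refcounts: pp0:2 pp1:2 pp2:1 pp3:1
Op 4: read(P0, v1) -> 30. No state change.
Op 5: write(P0, v2, 158). refcount(pp3)=1 -> write in place. 4 ppages; refcounts: pp0:2 pp1:2 pp2:1 pp3:1
Op 6: read(P0, v2) -> 158. No state change.
Op 7: write(P0, v2, 135). refcount(pp3)=1 -> write in place. 4 ppages; refcounts: pp0:2 pp1:2 pp2:1 pp3:1
Op 8: write(P1, v0, 163). refcount(pp0)=2>1 -> COPY to pp4. 5 ppages; refcounts: pp0:1 pp1:2 pp2:1 pp3:1 pp4:1
Op 9: write(P1, v0, 146). refcount(pp4)=1 -> write in place. 5 ppages; refcounts: pp0:1 pp1:2 pp2:1 pp3:1 pp4:1

yes no no yes no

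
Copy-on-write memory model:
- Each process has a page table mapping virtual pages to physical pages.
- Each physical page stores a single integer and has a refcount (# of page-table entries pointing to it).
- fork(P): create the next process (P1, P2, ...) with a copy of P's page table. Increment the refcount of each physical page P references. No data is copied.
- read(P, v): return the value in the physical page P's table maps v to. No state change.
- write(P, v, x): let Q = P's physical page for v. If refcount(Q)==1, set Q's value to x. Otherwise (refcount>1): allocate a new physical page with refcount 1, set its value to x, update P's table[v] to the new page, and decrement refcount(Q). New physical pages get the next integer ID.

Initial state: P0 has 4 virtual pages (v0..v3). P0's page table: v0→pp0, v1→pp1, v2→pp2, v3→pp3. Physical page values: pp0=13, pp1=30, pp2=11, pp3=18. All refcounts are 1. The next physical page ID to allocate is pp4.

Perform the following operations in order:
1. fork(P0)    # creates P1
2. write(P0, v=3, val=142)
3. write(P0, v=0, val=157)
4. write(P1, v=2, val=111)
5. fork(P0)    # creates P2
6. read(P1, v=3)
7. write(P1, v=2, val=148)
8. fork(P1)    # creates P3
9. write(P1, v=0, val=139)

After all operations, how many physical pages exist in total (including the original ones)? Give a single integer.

Op 1: fork(P0) -> P1. 4 ppages; refcounts: pp0:2 pp1:2 pp2:2 pp3:2
Op 2: write(P0, v3, 142). refcount(pp3)=2>1 -> COPY to pp4. 5 ppages; refcounts: pp0:2 pp1:2 pp2:2 pp3:1 pp4:1
Op 3: write(P0, v0, 157). refcount(pp0)=2>1 -> COPY to pp5. 6 ppages; refcounts: pp0:1 pp1:2 pp2:2 pp3:1 pp4:1 pp5:1
Op 4: write(P1, v2, 111). refcount(pp2)=2>1 -> COPY to pp6. 7 ppages; refcounts: pp0:1 pp1:2 pp2:1 pp3:1 pp4:1 pp5:1 pp6:1
Op 5: fork(P0) -> P2. 7 ppages; refcounts: pp0:1 pp1:3 pp2:2 pp3:1 pp4:2 pp5:2 pp6:1
Op 6: read(P1, v3) -> 18. No state change.
Op 7: write(P1, v2, 148). refcount(pp6)=1 -> write in place. 7 ppages; refcounts: pp0:1 pp1:3 pp2:2 pp3:1 pp4:2 pp5:2 pp6:1
Op 8: fork(P1) -> P3. 7 ppages; refcounts: pp0:2 pp1:4 pp2:2 pp3:2 pp4:2 pp5:2 pp6:2
Op 9: write(P1, v0, 139). refcount(pp0)=2>1 -> COPY to pp7. 8 ppages; refcounts: pp0:1 pp1:4 pp2:2 pp3:2 pp4:2 pp5:2 pp6:2 pp7:1

Answer: 8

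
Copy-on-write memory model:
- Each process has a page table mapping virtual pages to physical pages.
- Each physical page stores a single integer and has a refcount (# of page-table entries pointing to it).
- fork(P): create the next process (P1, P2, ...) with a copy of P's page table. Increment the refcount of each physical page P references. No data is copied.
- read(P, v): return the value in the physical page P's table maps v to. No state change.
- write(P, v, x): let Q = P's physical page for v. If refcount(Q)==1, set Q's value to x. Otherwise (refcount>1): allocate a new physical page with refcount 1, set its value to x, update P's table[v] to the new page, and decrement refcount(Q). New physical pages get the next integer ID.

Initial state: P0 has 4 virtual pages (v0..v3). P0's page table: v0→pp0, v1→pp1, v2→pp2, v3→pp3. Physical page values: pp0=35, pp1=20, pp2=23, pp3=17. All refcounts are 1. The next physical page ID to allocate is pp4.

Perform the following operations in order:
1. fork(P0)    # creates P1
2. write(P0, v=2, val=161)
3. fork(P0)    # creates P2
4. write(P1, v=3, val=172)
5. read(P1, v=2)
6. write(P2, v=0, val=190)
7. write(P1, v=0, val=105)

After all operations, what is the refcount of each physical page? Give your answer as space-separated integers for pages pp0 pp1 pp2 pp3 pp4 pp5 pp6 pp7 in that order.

Answer: 1 3 1 2 2 1 1 1

Derivation:
Op 1: fork(P0) -> P1. 4 ppages; refcounts: pp0:2 pp1:2 pp2:2 pp3:2
Op 2: write(P0, v2, 161). refcount(pp2)=2>1 -> COPY to pp4. 5 ppages; refcounts: pp0:2 pp1:2 pp2:1 pp3:2 pp4:1
Op 3: fork(P0) -> P2. 5 ppages; refcounts: pp0:3 pp1:3 pp2:1 pp3:3 pp4:2
Op 4: write(P1, v3, 172). refcount(pp3)=3>1 -> COPY to pp5. 6 ppages; refcounts: pp0:3 pp1:3 pp2:1 pp3:2 pp4:2 pp5:1
Op 5: read(P1, v2) -> 23. No state change.
Op 6: write(P2, v0, 190). refcount(pp0)=3>1 -> COPY to pp6. 7 ppages; refcounts: pp0:2 pp1:3 pp2:1 pp3:2 pp4:2 pp5:1 pp6:1
Op 7: write(P1, v0, 105). refcount(pp0)=2>1 -> COPY to pp7. 8 ppages; refcounts: pp0:1 pp1:3 pp2:1 pp3:2 pp4:2 pp5:1 pp6:1 pp7:1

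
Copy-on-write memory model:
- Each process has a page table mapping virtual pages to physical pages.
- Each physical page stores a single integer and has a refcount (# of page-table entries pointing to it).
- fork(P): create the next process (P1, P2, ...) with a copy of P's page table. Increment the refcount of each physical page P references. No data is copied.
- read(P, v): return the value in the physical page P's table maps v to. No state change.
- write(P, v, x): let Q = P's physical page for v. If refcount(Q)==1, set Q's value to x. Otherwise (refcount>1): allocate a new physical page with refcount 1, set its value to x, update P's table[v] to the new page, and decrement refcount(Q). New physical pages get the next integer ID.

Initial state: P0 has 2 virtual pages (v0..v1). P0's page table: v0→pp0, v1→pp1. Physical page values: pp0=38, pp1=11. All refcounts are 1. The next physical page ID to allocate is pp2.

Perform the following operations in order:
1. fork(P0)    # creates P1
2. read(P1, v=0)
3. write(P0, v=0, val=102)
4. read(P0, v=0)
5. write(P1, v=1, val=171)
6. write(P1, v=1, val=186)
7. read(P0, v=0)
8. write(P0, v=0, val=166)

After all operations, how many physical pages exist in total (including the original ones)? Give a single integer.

Answer: 4

Derivation:
Op 1: fork(P0) -> P1. 2 ppages; refcounts: pp0:2 pp1:2
Op 2: read(P1, v0) -> 38. No state change.
Op 3: write(P0, v0, 102). refcount(pp0)=2>1 -> COPY to pp2. 3 ppages; refcounts: pp0:1 pp1:2 pp2:1
Op 4: read(P0, v0) -> 102. No state change.
Op 5: write(P1, v1, 171). refcount(pp1)=2>1 -> COPY to pp3. 4 ppages; refcounts: pp0:1 pp1:1 pp2:1 pp3:1
Op 6: write(P1, v1, 186). refcount(pp3)=1 -> write in place. 4 ppages; refcounts: pp0:1 pp1:1 pp2:1 pp3:1
Op 7: read(P0, v0) -> 102. No state change.
Op 8: write(P0, v0, 166). refcount(pp2)=1 -> write in place. 4 ppages; refcounts: pp0:1 pp1:1 pp2:1 pp3:1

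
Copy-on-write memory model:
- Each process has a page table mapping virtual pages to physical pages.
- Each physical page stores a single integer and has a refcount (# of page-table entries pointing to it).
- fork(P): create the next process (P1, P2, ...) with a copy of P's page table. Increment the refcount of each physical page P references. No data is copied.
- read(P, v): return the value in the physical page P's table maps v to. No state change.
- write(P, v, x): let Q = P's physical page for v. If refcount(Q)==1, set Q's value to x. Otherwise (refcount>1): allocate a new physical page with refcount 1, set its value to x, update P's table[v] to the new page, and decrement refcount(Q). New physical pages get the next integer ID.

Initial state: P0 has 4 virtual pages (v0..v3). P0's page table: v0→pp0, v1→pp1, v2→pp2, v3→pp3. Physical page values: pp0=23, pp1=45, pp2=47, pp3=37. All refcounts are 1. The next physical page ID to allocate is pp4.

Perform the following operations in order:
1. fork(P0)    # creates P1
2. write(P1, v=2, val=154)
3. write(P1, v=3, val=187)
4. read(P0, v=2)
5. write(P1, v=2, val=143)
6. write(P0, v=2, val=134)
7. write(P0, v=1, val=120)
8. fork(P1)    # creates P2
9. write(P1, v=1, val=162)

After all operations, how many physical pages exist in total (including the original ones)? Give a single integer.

Answer: 8

Derivation:
Op 1: fork(P0) -> P1. 4 ppages; refcounts: pp0:2 pp1:2 pp2:2 pp3:2
Op 2: write(P1, v2, 154). refcount(pp2)=2>1 -> COPY to pp4. 5 ppages; refcounts: pp0:2 pp1:2 pp2:1 pp3:2 pp4:1
Op 3: write(P1, v3, 187). refcount(pp3)=2>1 -> COPY to pp5. 6 ppages; refcounts: pp0:2 pp1:2 pp2:1 pp3:1 pp4:1 pp5:1
Op 4: read(P0, v2) -> 47. No state change.
Op 5: write(P1, v2, 143). refcount(pp4)=1 -> write in place. 6 ppages; refcounts: pp0:2 pp1:2 pp2:1 pp3:1 pp4:1 pp5:1
Op 6: write(P0, v2, 134). refcount(pp2)=1 -> write in place. 6 ppages; refcounts: pp0:2 pp1:2 pp2:1 pp3:1 pp4:1 pp5:1
Op 7: write(P0, v1, 120). refcount(pp1)=2>1 -> COPY to pp6. 7 ppages; refcounts: pp0:2 pp1:1 pp2:1 pp3:1 pp4:1 pp5:1 pp6:1
Op 8: fork(P1) -> P2. 7 ppages; refcounts: pp0:3 pp1:2 pp2:1 pp3:1 pp4:2 pp5:2 pp6:1
Op 9: write(P1, v1, 162). refcount(pp1)=2>1 -> COPY to pp7. 8 ppages; refcounts: pp0:3 pp1:1 pp2:1 pp3:1 pp4:2 pp5:2 pp6:1 pp7:1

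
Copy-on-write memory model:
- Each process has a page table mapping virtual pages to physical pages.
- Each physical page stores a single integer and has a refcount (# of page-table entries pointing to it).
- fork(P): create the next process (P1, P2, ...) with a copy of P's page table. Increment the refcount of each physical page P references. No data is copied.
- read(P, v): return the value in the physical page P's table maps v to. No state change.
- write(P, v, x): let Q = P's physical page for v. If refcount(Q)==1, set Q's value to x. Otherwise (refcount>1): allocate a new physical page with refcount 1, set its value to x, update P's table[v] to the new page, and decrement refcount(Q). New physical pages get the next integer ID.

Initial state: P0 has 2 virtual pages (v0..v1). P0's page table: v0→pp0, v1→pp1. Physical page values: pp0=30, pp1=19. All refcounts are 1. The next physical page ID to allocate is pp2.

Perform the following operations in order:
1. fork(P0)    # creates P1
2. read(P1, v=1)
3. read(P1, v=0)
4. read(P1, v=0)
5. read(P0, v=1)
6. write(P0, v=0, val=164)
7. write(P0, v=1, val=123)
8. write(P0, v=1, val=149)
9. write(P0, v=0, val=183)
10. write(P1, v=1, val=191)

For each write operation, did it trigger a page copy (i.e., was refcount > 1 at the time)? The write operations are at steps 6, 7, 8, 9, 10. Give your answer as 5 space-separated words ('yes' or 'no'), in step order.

Op 1: fork(P0) -> P1. 2 ppages; refcounts: pp0:2 pp1:2
Op 2: read(P1, v1) -> 19. No state change.
Op 3: read(P1, v0) -> 30. No state change.
Op 4: read(P1, v0) -> 30. No state change.
Op 5: read(P0, v1) -> 19. No state change.
Op 6: write(P0, v0, 164). refcount(pp0)=2>1 -> COPY to pp2. 3 ppages; refcounts: pp0:1 pp1:2 pp2:1
Op 7: write(P0, v1, 123). refcount(pp1)=2>1 -> COPY to pp3. 4 ppages; refcounts: pp0:1 pp1:1 pp2:1 pp3:1
Op 8: write(P0, v1, 149). refcount(pp3)=1 -> write in place. 4 ppages; refcounts: pp0:1 pp1:1 pp2:1 pp3:1
Op 9: write(P0, v0, 183). refcount(pp2)=1 -> write in place. 4 ppages; refcounts: pp0:1 pp1:1 pp2:1 pp3:1
Op 10: write(P1, v1, 191). refcount(pp1)=1 -> write in place. 4 ppages; refcounts: pp0:1 pp1:1 pp2:1 pp3:1

yes yes no no no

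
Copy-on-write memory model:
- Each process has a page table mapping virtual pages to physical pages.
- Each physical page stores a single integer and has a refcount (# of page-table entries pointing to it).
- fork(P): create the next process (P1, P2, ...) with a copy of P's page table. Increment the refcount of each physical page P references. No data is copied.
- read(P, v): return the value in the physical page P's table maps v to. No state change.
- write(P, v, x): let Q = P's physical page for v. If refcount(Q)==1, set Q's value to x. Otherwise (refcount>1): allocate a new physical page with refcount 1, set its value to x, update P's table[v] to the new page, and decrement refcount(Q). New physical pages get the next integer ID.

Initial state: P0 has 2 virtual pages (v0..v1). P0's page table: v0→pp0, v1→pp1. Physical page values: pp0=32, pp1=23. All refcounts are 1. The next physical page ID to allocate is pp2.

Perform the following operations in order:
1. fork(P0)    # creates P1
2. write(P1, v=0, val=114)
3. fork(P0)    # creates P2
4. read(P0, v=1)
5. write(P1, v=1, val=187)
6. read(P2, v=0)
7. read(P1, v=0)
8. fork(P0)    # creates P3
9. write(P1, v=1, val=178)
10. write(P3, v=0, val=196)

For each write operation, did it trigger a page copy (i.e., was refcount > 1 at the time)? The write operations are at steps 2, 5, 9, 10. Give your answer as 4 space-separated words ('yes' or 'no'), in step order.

Op 1: fork(P0) -> P1. 2 ppages; refcounts: pp0:2 pp1:2
Op 2: write(P1, v0, 114). refcount(pp0)=2>1 -> COPY to pp2. 3 ppages; refcounts: pp0:1 pp1:2 pp2:1
Op 3: fork(P0) -> P2. 3 ppages; refcounts: pp0:2 pp1:3 pp2:1
Op 4: read(P0, v1) -> 23. No state change.
Op 5: write(P1, v1, 187). refcount(pp1)=3>1 -> COPY to pp3. 4 ppages; refcounts: pp0:2 pp1:2 pp2:1 pp3:1
Op 6: read(P2, v0) -> 32. No state change.
Op 7: read(P1, v0) -> 114. No state change.
Op 8: fork(P0) -> P3. 4 ppages; refcounts: pp0:3 pp1:3 pp2:1 pp3:1
Op 9: write(P1, v1, 178). refcount(pp3)=1 -> write in place. 4 ppages; refcounts: pp0:3 pp1:3 pp2:1 pp3:1
Op 10: write(P3, v0, 196). refcount(pp0)=3>1 -> COPY to pp4. 5 ppages; refcounts: pp0:2 pp1:3 pp2:1 pp3:1 pp4:1

yes yes no yes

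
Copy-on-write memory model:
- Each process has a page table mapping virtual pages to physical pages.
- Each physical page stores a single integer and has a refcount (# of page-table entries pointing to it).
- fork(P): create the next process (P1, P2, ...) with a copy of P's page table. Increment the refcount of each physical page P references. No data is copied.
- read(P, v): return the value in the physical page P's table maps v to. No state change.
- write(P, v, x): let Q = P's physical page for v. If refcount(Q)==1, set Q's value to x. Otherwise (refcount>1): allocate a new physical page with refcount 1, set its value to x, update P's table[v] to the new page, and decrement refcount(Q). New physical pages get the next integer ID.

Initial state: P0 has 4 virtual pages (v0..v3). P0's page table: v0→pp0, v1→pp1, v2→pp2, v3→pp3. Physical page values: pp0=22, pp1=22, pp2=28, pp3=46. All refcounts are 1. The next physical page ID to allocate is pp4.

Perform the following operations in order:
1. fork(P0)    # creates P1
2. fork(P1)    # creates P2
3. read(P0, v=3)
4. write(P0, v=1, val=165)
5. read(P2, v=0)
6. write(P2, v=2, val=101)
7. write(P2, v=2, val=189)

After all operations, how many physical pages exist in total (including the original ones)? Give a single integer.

Op 1: fork(P0) -> P1. 4 ppages; refcounts: pp0:2 pp1:2 pp2:2 pp3:2
Op 2: fork(P1) -> P2. 4 ppages; refcounts: pp0:3 pp1:3 pp2:3 pp3:3
Op 3: read(P0, v3) -> 46. No state change.
Op 4: write(P0, v1, 165). refcount(pp1)=3>1 -> COPY to pp4. 5 ppages; refcounts: pp0:3 pp1:2 pp2:3 pp3:3 pp4:1
Op 5: read(P2, v0) -> 22. No state change.
Op 6: write(P2, v2, 101). refcount(pp2)=3>1 -> COPY to pp5. 6 ppages; refcounts: pp0:3 pp1:2 pp2:2 pp3:3 pp4:1 pp5:1
Op 7: write(P2, v2, 189). refcount(pp5)=1 -> write in place. 6 ppages; refcounts: pp0:3 pp1:2 pp2:2 pp3:3 pp4:1 pp5:1

Answer: 6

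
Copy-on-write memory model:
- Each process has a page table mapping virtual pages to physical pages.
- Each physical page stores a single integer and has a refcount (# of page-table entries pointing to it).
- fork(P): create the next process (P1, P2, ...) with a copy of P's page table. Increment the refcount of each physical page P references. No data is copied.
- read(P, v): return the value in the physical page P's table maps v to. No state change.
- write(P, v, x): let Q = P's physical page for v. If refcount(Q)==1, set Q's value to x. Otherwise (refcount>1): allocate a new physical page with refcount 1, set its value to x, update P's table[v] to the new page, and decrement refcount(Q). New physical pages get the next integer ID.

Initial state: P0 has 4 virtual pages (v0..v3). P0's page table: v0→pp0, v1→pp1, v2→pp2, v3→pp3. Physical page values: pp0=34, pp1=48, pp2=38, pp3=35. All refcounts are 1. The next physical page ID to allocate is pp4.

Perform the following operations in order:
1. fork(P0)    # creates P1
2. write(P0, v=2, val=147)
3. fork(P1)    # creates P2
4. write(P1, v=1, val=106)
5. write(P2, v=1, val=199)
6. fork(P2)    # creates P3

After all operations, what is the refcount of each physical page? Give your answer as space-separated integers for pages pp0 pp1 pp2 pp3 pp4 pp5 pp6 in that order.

Op 1: fork(P0) -> P1. 4 ppages; refcounts: pp0:2 pp1:2 pp2:2 pp3:2
Op 2: write(P0, v2, 147). refcount(pp2)=2>1 -> COPY to pp4. 5 ppages; refcounts: pp0:2 pp1:2 pp2:1 pp3:2 pp4:1
Op 3: fork(P1) -> P2. 5 ppages; refcounts: pp0:3 pp1:3 pp2:2 pp3:3 pp4:1
Op 4: write(P1, v1, 106). refcount(pp1)=3>1 -> COPY to pp5. 6 ppages; refcounts: pp0:3 pp1:2 pp2:2 pp3:3 pp4:1 pp5:1
Op 5: write(P2, v1, 199). refcount(pp1)=2>1 -> COPY to pp6. 7 ppages; refcounts: pp0:3 pp1:1 pp2:2 pp3:3 pp4:1 pp5:1 pp6:1
Op 6: fork(P2) -> P3. 7 ppages; refcounts: pp0:4 pp1:1 pp2:3 pp3:4 pp4:1 pp5:1 pp6:2

Answer: 4 1 3 4 1 1 2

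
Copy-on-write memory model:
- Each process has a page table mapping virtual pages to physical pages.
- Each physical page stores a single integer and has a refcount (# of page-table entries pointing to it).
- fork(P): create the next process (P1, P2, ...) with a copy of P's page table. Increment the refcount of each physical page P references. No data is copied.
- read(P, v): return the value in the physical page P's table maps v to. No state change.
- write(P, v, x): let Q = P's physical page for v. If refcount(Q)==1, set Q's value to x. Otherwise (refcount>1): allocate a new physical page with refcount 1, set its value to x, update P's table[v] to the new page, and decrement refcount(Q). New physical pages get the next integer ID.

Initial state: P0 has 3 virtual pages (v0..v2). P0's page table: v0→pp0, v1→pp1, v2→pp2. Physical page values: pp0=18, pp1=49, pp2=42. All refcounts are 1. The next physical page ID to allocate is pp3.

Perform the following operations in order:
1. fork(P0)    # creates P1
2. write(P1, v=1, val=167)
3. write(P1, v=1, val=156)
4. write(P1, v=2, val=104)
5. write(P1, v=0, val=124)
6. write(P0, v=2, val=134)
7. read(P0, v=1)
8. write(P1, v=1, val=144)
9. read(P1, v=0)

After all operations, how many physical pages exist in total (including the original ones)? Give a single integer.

Answer: 6

Derivation:
Op 1: fork(P0) -> P1. 3 ppages; refcounts: pp0:2 pp1:2 pp2:2
Op 2: write(P1, v1, 167). refcount(pp1)=2>1 -> COPY to pp3. 4 ppages; refcounts: pp0:2 pp1:1 pp2:2 pp3:1
Op 3: write(P1, v1, 156). refcount(pp3)=1 -> write in place. 4 ppages; refcounts: pp0:2 pp1:1 pp2:2 pp3:1
Op 4: write(P1, v2, 104). refcount(pp2)=2>1 -> COPY to pp4. 5 ppages; refcounts: pp0:2 pp1:1 pp2:1 pp3:1 pp4:1
Op 5: write(P1, v0, 124). refcount(pp0)=2>1 -> COPY to pp5. 6 ppages; refcounts: pp0:1 pp1:1 pp2:1 pp3:1 pp4:1 pp5:1
Op 6: write(P0, v2, 134). refcount(pp2)=1 -> write in place. 6 ppages; refcounts: pp0:1 pp1:1 pp2:1 pp3:1 pp4:1 pp5:1
Op 7: read(P0, v1) -> 49. No state change.
Op 8: write(P1, v1, 144). refcount(pp3)=1 -> write in place. 6 ppages; refcounts: pp0:1 pp1:1 pp2:1 pp3:1 pp4:1 pp5:1
Op 9: read(P1, v0) -> 124. No state change.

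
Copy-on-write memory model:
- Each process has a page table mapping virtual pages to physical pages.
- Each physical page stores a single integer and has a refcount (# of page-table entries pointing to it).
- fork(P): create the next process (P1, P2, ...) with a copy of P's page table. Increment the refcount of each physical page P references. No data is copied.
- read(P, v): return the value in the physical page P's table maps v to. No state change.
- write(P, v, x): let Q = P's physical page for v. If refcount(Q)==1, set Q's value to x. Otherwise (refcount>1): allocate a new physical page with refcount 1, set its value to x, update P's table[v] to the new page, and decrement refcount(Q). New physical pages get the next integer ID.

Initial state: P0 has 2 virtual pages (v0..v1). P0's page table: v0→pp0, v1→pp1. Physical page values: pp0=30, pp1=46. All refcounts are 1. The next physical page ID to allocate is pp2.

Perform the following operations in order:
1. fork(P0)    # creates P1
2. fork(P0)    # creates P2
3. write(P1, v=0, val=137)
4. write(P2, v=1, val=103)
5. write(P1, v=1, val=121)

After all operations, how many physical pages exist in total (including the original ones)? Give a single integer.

Answer: 5

Derivation:
Op 1: fork(P0) -> P1. 2 ppages; refcounts: pp0:2 pp1:2
Op 2: fork(P0) -> P2. 2 ppages; refcounts: pp0:3 pp1:3
Op 3: write(P1, v0, 137). refcount(pp0)=3>1 -> COPY to pp2. 3 ppages; refcounts: pp0:2 pp1:3 pp2:1
Op 4: write(P2, v1, 103). refcount(pp1)=3>1 -> COPY to pp3. 4 ppages; refcounts: pp0:2 pp1:2 pp2:1 pp3:1
Op 5: write(P1, v1, 121). refcount(pp1)=2>1 -> COPY to pp4. 5 ppages; refcounts: pp0:2 pp1:1 pp2:1 pp3:1 pp4:1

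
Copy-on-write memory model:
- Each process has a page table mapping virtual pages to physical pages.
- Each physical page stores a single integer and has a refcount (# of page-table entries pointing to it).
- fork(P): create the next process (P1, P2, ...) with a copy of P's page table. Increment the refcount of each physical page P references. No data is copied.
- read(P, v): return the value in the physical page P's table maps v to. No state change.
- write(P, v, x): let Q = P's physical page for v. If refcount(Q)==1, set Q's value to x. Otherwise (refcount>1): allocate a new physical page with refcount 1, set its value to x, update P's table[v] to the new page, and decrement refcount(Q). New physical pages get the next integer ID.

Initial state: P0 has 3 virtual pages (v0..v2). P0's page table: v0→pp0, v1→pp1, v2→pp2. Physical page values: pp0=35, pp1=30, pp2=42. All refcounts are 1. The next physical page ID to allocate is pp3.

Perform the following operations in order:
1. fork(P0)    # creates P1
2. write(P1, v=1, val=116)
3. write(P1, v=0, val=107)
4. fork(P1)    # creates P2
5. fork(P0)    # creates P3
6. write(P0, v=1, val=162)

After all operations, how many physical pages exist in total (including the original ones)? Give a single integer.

Op 1: fork(P0) -> P1. 3 ppages; refcounts: pp0:2 pp1:2 pp2:2
Op 2: write(P1, v1, 116). refcount(pp1)=2>1 -> COPY to pp3. 4 ppages; refcounts: pp0:2 pp1:1 pp2:2 pp3:1
Op 3: write(P1, v0, 107). refcount(pp0)=2>1 -> COPY to pp4. 5 ppages; refcounts: pp0:1 pp1:1 pp2:2 pp3:1 pp4:1
Op 4: fork(P1) -> P2. 5 ppages; refcounts: pp0:1 pp1:1 pp2:3 pp3:2 pp4:2
Op 5: fork(P0) -> P3. 5 ppages; refcounts: pp0:2 pp1:2 pp2:4 pp3:2 pp4:2
Op 6: write(P0, v1, 162). refcount(pp1)=2>1 -> COPY to pp5. 6 ppages; refcounts: pp0:2 pp1:1 pp2:4 pp3:2 pp4:2 pp5:1

Answer: 6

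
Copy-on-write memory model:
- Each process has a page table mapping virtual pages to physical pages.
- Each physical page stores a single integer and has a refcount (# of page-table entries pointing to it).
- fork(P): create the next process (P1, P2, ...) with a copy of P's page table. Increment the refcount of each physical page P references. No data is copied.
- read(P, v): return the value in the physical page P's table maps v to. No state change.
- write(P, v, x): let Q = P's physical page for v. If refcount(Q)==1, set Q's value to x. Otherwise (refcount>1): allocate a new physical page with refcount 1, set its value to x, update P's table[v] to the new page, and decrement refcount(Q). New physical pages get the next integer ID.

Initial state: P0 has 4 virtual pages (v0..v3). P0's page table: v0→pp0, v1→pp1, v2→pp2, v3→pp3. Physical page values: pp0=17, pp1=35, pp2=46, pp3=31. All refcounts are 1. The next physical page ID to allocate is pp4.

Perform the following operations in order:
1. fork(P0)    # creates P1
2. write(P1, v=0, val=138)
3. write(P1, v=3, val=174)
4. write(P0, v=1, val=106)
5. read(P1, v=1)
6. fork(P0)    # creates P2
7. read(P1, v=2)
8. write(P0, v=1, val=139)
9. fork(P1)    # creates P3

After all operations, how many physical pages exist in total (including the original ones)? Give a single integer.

Answer: 8

Derivation:
Op 1: fork(P0) -> P1. 4 ppages; refcounts: pp0:2 pp1:2 pp2:2 pp3:2
Op 2: write(P1, v0, 138). refcount(pp0)=2>1 -> COPY to pp4. 5 ppages; refcounts: pp0:1 pp1:2 pp2:2 pp3:2 pp4:1
Op 3: write(P1, v3, 174). refcount(pp3)=2>1 -> COPY to pp5. 6 ppages; refcounts: pp0:1 pp1:2 pp2:2 pp3:1 pp4:1 pp5:1
Op 4: write(P0, v1, 106). refcount(pp1)=2>1 -> COPY to pp6. 7 ppages; refcounts: pp0:1 pp1:1 pp2:2 pp3:1 pp4:1 pp5:1 pp6:1
Op 5: read(P1, v1) -> 35. No state change.
Op 6: fork(P0) -> P2. 7 ppages; refcounts: pp0:2 pp1:1 pp2:3 pp3:2 pp4:1 pp5:1 pp6:2
Op 7: read(P1, v2) -> 46. No state change.
Op 8: write(P0, v1, 139). refcount(pp6)=2>1 -> COPY to pp7. 8 ppages; refcounts: pp0:2 pp1:1 pp2:3 pp3:2 pp4:1 pp5:1 pp6:1 pp7:1
Op 9: fork(P1) -> P3. 8 ppages; refcounts: pp0:2 pp1:2 pp2:4 pp3:2 pp4:2 pp5:2 pp6:1 pp7:1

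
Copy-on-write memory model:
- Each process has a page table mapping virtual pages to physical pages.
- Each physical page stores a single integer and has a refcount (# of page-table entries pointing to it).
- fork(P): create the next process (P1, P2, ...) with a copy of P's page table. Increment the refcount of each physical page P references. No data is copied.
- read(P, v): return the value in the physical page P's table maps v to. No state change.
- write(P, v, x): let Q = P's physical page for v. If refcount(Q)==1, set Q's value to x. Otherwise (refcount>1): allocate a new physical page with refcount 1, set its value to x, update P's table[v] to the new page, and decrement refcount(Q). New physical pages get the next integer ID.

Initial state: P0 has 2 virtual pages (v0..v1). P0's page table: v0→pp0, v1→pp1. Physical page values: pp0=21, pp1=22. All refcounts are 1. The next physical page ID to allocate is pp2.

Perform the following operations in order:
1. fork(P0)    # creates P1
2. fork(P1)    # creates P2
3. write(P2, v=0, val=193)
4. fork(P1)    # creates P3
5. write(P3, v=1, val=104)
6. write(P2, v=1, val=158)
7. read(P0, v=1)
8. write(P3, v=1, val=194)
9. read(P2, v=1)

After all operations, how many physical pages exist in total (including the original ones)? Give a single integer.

Op 1: fork(P0) -> P1. 2 ppages; refcounts: pp0:2 pp1:2
Op 2: fork(P1) -> P2. 2 ppages; refcounts: pp0:3 pp1:3
Op 3: write(P2, v0, 193). refcount(pp0)=3>1 -> COPY to pp2. 3 ppages; refcounts: pp0:2 pp1:3 pp2:1
Op 4: fork(P1) -> P3. 3 ppages; refcounts: pp0:3 pp1:4 pp2:1
Op 5: write(P3, v1, 104). refcount(pp1)=4>1 -> COPY to pp3. 4 ppages; refcounts: pp0:3 pp1:3 pp2:1 pp3:1
Op 6: write(P2, v1, 158). refcount(pp1)=3>1 -> COPY to pp4. 5 ppages; refcounts: pp0:3 pp1:2 pp2:1 pp3:1 pp4:1
Op 7: read(P0, v1) -> 22. No state change.
Op 8: write(P3, v1, 194). refcount(pp3)=1 -> write in place. 5 ppages; refcounts: pp0:3 pp1:2 pp2:1 pp3:1 pp4:1
Op 9: read(P2, v1) -> 158. No state change.

Answer: 5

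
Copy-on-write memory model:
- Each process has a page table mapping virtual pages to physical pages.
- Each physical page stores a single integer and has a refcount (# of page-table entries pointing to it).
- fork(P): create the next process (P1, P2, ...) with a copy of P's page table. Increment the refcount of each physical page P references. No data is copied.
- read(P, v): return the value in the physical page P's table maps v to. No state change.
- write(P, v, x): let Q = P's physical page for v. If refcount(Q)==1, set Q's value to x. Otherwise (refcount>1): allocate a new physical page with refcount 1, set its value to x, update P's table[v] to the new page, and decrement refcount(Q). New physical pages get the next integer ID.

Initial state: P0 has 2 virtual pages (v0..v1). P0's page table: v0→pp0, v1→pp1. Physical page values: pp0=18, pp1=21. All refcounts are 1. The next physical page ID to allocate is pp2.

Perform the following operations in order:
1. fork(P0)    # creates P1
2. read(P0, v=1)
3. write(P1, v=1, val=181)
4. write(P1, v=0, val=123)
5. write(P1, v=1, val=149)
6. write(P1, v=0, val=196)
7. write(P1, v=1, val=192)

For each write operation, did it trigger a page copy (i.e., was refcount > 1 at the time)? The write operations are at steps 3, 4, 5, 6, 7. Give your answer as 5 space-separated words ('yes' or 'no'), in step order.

Op 1: fork(P0) -> P1. 2 ppages; refcounts: pp0:2 pp1:2
Op 2: read(P0, v1) -> 21. No state change.
Op 3: write(P1, v1, 181). refcount(pp1)=2>1 -> COPY to pp2. 3 ppages; refcounts: pp0:2 pp1:1 pp2:1
Op 4: write(P1, v0, 123). refcount(pp0)=2>1 -> COPY to pp3. 4 ppages; refcounts: pp0:1 pp1:1 pp2:1 pp3:1
Op 5: write(P1, v1, 149). refcount(pp2)=1 -> write in place. 4 ppages; refcounts: pp0:1 pp1:1 pp2:1 pp3:1
Op 6: write(P1, v0, 196). refcount(pp3)=1 -> write in place. 4 ppages; refcounts: pp0:1 pp1:1 pp2:1 pp3:1
Op 7: write(P1, v1, 192). refcount(pp2)=1 -> write in place. 4 ppages; refcounts: pp0:1 pp1:1 pp2:1 pp3:1

yes yes no no no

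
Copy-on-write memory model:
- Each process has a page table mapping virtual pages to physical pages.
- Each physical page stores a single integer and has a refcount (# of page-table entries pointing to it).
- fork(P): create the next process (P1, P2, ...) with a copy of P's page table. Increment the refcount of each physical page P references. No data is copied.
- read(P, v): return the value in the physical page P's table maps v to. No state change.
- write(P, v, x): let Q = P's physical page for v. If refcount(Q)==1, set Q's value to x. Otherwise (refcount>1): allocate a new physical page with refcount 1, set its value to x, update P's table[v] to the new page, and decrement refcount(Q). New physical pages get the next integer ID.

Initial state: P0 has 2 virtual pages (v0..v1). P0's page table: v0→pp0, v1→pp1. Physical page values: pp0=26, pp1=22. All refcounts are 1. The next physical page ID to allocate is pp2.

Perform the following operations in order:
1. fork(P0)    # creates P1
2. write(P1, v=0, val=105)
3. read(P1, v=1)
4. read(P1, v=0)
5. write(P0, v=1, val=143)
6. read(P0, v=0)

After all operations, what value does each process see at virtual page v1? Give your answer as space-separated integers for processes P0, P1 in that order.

Op 1: fork(P0) -> P1. 2 ppages; refcounts: pp0:2 pp1:2
Op 2: write(P1, v0, 105). refcount(pp0)=2>1 -> COPY to pp2. 3 ppages; refcounts: pp0:1 pp1:2 pp2:1
Op 3: read(P1, v1) -> 22. No state change.
Op 4: read(P1, v0) -> 105. No state change.
Op 5: write(P0, v1, 143). refcount(pp1)=2>1 -> COPY to pp3. 4 ppages; refcounts: pp0:1 pp1:1 pp2:1 pp3:1
Op 6: read(P0, v0) -> 26. No state change.
P0: v1 -> pp3 = 143
P1: v1 -> pp1 = 22

Answer: 143 22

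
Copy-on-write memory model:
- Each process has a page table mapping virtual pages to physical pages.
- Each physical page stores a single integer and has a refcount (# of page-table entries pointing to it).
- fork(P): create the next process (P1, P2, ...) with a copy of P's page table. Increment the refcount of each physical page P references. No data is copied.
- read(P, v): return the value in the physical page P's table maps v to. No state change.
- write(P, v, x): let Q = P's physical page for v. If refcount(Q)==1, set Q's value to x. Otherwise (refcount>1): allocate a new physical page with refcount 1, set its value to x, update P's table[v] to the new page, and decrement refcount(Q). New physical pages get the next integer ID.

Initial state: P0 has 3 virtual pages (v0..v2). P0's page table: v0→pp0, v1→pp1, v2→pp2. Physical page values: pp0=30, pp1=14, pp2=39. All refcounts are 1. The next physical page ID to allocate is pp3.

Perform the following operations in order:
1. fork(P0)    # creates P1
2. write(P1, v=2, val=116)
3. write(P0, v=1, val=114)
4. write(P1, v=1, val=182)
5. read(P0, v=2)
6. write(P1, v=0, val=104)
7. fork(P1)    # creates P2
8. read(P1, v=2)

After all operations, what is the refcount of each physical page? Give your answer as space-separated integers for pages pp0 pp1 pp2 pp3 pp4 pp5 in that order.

Answer: 1 2 1 2 1 2

Derivation:
Op 1: fork(P0) -> P1. 3 ppages; refcounts: pp0:2 pp1:2 pp2:2
Op 2: write(P1, v2, 116). refcount(pp2)=2>1 -> COPY to pp3. 4 ppages; refcounts: pp0:2 pp1:2 pp2:1 pp3:1
Op 3: write(P0, v1, 114). refcount(pp1)=2>1 -> COPY to pp4. 5 ppages; refcounts: pp0:2 pp1:1 pp2:1 pp3:1 pp4:1
Op 4: write(P1, v1, 182). refcount(pp1)=1 -> write in place. 5 ppages; refcounts: pp0:2 pp1:1 pp2:1 pp3:1 pp4:1
Op 5: read(P0, v2) -> 39. No state change.
Op 6: write(P1, v0, 104). refcount(pp0)=2>1 -> COPY to pp5. 6 ppages; refcounts: pp0:1 pp1:1 pp2:1 pp3:1 pp4:1 pp5:1
Op 7: fork(P1) -> P2. 6 ppages; refcounts: pp0:1 pp1:2 pp2:1 pp3:2 pp4:1 pp5:2
Op 8: read(P1, v2) -> 116. No state change.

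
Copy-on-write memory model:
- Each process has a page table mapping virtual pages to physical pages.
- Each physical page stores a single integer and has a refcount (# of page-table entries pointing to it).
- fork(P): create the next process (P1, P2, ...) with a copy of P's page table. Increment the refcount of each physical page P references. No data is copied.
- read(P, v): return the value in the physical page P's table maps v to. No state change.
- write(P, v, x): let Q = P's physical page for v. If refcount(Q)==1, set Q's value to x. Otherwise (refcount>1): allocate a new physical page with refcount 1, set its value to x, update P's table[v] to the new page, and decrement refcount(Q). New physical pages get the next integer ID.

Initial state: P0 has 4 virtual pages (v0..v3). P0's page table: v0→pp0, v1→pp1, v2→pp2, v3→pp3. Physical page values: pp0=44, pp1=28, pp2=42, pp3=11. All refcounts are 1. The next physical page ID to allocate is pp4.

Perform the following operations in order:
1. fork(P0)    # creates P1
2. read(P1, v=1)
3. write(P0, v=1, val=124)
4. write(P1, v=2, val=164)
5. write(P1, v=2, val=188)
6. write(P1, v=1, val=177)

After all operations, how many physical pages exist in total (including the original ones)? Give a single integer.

Answer: 6

Derivation:
Op 1: fork(P0) -> P1. 4 ppages; refcounts: pp0:2 pp1:2 pp2:2 pp3:2
Op 2: read(P1, v1) -> 28. No state change.
Op 3: write(P0, v1, 124). refcount(pp1)=2>1 -> COPY to pp4. 5 ppages; refcounts: pp0:2 pp1:1 pp2:2 pp3:2 pp4:1
Op 4: write(P1, v2, 164). refcount(pp2)=2>1 -> COPY to pp5. 6 ppages; refcounts: pp0:2 pp1:1 pp2:1 pp3:2 pp4:1 pp5:1
Op 5: write(P1, v2, 188). refcount(pp5)=1 -> write in place. 6 ppages; refcounts: pp0:2 pp1:1 pp2:1 pp3:2 pp4:1 pp5:1
Op 6: write(P1, v1, 177). refcount(pp1)=1 -> write in place. 6 ppages; refcounts: pp0:2 pp1:1 pp2:1 pp3:2 pp4:1 pp5:1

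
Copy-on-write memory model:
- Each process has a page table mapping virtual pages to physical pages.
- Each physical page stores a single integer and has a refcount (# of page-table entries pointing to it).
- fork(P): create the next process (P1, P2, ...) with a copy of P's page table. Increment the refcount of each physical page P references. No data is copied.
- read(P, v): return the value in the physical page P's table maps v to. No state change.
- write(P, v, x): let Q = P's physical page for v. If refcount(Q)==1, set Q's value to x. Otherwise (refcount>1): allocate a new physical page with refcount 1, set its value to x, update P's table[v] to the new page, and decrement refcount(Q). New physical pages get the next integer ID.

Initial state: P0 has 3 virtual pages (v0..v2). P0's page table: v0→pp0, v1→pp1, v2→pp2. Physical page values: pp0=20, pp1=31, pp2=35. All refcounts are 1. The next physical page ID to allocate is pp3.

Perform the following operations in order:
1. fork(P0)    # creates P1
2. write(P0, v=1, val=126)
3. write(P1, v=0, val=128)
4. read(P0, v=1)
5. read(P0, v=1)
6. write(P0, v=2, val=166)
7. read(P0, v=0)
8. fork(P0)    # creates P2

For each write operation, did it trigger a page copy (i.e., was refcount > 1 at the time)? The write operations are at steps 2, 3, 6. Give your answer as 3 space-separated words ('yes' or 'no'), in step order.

Op 1: fork(P0) -> P1. 3 ppages; refcounts: pp0:2 pp1:2 pp2:2
Op 2: write(P0, v1, 126). refcount(pp1)=2>1 -> COPY to pp3. 4 ppages; refcounts: pp0:2 pp1:1 pp2:2 pp3:1
Op 3: write(P1, v0, 128). refcount(pp0)=2>1 -> COPY to pp4. 5 ppages; refcounts: pp0:1 pp1:1 pp2:2 pp3:1 pp4:1
Op 4: read(P0, v1) -> 126. No state change.
Op 5: read(P0, v1) -> 126. No state change.
Op 6: write(P0, v2, 166). refcount(pp2)=2>1 -> COPY to pp5. 6 ppages; refcounts: pp0:1 pp1:1 pp2:1 pp3:1 pp4:1 pp5:1
Op 7: read(P0, v0) -> 20. No state change.
Op 8: fork(P0) -> P2. 6 ppages; refcounts: pp0:2 pp1:1 pp2:1 pp3:2 pp4:1 pp5:2

yes yes yes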